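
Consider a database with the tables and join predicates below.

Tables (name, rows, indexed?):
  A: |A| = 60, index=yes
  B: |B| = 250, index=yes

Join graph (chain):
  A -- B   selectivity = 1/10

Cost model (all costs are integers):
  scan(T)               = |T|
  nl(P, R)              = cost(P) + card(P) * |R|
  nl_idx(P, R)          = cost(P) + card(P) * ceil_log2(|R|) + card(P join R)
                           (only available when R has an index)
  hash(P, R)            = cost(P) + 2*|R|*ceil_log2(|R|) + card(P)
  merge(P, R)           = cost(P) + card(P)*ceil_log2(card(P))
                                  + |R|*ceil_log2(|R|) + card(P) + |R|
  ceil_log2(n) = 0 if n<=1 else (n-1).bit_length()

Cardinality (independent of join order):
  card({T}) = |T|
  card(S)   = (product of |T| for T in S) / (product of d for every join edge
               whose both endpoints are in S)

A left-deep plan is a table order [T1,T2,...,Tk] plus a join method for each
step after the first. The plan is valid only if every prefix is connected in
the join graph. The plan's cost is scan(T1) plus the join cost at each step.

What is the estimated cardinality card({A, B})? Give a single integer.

1500

Tables in S: A(60), B(250)
Edges inside S: A-B(d=10)
numerator = 60 * 250 = 15000
denominator = 10 = 10
card(S) = 15000 / 10 = 1500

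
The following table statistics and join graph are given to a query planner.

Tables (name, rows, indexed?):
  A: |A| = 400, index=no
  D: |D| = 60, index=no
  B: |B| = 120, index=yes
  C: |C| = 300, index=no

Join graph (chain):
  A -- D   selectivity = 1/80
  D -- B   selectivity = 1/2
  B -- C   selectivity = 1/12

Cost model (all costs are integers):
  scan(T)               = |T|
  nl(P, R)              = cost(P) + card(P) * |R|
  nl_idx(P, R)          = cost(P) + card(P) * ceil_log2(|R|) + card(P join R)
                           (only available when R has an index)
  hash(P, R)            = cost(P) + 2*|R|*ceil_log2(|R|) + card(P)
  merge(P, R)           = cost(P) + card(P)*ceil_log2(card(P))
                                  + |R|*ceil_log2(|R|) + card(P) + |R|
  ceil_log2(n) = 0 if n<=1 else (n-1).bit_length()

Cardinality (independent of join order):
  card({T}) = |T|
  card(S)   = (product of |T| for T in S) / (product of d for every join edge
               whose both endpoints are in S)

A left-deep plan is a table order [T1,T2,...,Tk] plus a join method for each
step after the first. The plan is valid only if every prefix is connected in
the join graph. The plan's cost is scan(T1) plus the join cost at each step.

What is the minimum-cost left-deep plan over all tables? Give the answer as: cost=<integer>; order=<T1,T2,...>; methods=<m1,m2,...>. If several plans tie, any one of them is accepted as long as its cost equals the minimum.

cost=26900; order=A,D,B,C; methods=hash,hash,hash

Selinger DP (subsets sized 1..n):
  {A}: scan cost=400, card=400
  {D}: scan cost=60, card=60
  {B}: scan cost=120, card=120
  {C}: scan cost=300, card=300
  {AD}: card=300; try (D,hash)→1520, (A,merge)→4480, (D,merge)→4820, (A,hash)→7320, (A,nl)→24060, (D,nl)→24400; best=1520 via (D,hash)
  {BD}: card=3600; try (D,hash)→960, (B,merge)→1440, (D,merge)→1500, (B,hash)→1800, (B,nl_idx)→4080, (B,nl)→7260 …(+1); best=960 via (D,hash)
  {BC}: card=3000; try (B,hash)→2280, (C,merge)→4080, (B,merge)→4260, (B,nl_idx)→5400, (C,hash)→5640, (C,nl)→36120 …(+1); best=2280 via (B,hash)
  {ABD}: card=18000; try (B,hash)→3500, (B,merge)→5480, (A,hash)→11760, (B,nl_idx)→21620, (B,nl)→37520, (A,merge)→51760 …(+1); best=3500 via (B,hash)
  {BCD}: card=90000; try (D,hash)→6000, (C,hash)→9960, (D,merge)→41700, (C,merge)→50760, (D,nl)→182280, (C,nl)→1080960; best=6000 via (D,hash)
  {ABCD}: card=450000; try (C,hash)→26900, (A,hash)→103200, (C,merge)→294500, (A,merge)→1630000, (C,nl)→5403500, (A,nl)→36006000; best=26900 via (C,hash)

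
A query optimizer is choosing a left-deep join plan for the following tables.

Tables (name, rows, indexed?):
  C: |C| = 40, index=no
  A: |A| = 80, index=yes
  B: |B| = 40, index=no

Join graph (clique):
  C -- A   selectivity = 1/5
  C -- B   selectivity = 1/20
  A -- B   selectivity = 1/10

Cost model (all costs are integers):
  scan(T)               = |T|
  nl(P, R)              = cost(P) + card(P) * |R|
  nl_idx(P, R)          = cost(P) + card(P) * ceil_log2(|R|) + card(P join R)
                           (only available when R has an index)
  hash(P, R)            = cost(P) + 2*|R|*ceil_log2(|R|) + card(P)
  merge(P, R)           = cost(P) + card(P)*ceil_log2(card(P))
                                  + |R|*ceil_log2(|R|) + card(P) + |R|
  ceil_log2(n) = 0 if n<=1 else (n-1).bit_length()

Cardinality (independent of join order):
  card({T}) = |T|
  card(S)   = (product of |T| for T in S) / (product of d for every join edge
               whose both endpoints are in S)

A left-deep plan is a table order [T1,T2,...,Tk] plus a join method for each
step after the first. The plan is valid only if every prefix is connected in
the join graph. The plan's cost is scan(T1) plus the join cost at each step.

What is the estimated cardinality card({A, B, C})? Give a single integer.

Tables in S: A(80), B(40), C(40)
Edges inside S: C-A(d=5), C-B(d=20), A-B(d=10)
numerator = 80 * 40 * 40 = 128000
denominator = 5 * 20 * 10 = 1000
card(S) = 128000 / 1000 = 128

128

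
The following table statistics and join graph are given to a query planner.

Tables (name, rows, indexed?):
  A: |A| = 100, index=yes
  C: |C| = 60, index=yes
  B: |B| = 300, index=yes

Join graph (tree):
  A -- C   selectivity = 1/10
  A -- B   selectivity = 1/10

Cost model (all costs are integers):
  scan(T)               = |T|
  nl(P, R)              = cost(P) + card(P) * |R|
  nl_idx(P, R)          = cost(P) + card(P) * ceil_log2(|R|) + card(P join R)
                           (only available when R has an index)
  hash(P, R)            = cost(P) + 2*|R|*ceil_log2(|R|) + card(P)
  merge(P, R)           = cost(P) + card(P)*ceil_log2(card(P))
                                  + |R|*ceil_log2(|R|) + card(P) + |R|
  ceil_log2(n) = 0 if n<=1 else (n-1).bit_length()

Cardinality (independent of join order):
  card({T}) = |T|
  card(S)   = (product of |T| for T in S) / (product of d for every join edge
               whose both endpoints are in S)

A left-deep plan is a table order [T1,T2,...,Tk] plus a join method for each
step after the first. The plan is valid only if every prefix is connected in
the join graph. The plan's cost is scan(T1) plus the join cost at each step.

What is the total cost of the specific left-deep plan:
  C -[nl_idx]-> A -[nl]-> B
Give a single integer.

181080

step 1: scan C: cost=60, card=60
step 2: join A via nl_idx
    card(P join A) = 60*100/(10) = 600
    cost = 60 + 60*7 + 600 = 1080
step 3: join B via nl
    card(P join B) = 600*300/(10) = 18000
    cost = 1080 + 600*300 = 181080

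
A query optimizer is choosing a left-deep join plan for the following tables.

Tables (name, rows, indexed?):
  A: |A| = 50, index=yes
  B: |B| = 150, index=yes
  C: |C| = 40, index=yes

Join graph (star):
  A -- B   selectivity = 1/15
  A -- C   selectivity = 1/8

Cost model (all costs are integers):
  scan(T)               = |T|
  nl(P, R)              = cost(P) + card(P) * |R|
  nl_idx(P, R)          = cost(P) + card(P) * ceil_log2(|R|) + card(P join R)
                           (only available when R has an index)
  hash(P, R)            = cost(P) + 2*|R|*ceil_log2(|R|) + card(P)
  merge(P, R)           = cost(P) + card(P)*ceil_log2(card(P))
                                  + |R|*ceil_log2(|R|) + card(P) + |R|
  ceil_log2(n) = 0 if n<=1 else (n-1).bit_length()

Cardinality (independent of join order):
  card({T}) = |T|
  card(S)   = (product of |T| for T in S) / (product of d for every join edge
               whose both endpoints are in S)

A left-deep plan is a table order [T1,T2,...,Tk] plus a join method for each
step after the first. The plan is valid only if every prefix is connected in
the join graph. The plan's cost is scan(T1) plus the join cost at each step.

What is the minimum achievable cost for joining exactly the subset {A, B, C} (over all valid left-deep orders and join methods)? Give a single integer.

Selinger DP over subsets of {A,B,C}:
  {A}: scan cost=50, card=50
  {B}: scan cost=150, card=150
  {C}: scan cost=40, card=40
  {AB}: card=500; try (A,hash)→900, (B,nl_idx)→950, (A,nl_idx)→1550, (B,merge)→1750, (A,merge)→1850, (B,hash)→2500 …(+2); best=900 via (A,hash)
  {AC}: card=250; try (A,nl_idx)→530, (C,hash)→580, (C,nl_idx)→600, (A,merge)→670, (C,merge)→680, (A,hash)→680 …(+2); best=530 via (A,nl_idx)
  {ABC}: card=2500; try (C,hash)→1880, (B,hash)→3180, (B,merge)→4130, (B,nl_idx)→5030, (C,merge)→6180, (C,nl_idx)→6400 …(+2); best=1880 via (C,hash)

1880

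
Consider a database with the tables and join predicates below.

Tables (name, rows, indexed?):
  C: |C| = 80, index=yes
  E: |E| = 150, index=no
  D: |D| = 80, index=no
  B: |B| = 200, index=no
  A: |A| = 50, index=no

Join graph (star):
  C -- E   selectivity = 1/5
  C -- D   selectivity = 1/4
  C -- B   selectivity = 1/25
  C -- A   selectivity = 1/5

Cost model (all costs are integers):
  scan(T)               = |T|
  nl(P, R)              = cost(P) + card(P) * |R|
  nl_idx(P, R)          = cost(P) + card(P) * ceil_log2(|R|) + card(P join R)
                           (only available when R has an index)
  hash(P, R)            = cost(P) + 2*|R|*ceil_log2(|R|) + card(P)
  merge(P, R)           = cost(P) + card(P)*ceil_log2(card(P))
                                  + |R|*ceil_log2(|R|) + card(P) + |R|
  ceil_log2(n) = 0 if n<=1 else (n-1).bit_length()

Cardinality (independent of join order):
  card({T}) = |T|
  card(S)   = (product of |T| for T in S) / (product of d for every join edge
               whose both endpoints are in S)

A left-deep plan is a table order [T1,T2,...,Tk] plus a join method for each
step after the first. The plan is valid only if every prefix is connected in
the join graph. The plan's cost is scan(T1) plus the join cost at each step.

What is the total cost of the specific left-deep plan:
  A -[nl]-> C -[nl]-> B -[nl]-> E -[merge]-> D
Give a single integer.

4772690

step 1: scan A: cost=50, card=50
step 2: join C via nl
    card(P join C) = 50*80/(5) = 800
    cost = 50 + 50*80 = 4050
step 3: join B via nl
    card(P join B) = 800*200/(25) = 6400
    cost = 4050 + 800*200 = 164050
step 4: join E via nl
    card(P join E) = 6400*150/(5) = 192000
    cost = 164050 + 6400*150 = 1124050
step 5: join D via merge
    card(P join D) = 192000*80/(4) = 3840000
    cost = 1124050 + 192000*18 + 80*7 + 192000 + 80 = 4772690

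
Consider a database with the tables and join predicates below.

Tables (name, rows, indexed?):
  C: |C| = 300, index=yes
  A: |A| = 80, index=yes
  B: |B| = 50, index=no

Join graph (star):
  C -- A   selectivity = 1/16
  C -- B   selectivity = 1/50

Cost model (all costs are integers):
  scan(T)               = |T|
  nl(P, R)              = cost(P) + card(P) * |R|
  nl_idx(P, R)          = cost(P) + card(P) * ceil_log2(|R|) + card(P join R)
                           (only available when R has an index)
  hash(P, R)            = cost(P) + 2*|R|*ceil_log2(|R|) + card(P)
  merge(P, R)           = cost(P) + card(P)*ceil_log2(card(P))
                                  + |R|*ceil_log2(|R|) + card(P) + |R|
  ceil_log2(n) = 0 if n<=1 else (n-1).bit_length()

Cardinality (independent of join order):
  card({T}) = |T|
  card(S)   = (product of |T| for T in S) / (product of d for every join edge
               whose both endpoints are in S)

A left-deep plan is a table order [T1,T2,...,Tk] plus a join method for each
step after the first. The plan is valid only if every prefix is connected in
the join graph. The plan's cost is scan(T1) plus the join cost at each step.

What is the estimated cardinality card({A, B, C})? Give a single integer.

Tables in S: A(80), B(50), C(300)
Edges inside S: C-A(d=16), C-B(d=50)
numerator = 80 * 50 * 300 = 1200000
denominator = 16 * 50 = 800
card(S) = 1200000 / 800 = 1500

1500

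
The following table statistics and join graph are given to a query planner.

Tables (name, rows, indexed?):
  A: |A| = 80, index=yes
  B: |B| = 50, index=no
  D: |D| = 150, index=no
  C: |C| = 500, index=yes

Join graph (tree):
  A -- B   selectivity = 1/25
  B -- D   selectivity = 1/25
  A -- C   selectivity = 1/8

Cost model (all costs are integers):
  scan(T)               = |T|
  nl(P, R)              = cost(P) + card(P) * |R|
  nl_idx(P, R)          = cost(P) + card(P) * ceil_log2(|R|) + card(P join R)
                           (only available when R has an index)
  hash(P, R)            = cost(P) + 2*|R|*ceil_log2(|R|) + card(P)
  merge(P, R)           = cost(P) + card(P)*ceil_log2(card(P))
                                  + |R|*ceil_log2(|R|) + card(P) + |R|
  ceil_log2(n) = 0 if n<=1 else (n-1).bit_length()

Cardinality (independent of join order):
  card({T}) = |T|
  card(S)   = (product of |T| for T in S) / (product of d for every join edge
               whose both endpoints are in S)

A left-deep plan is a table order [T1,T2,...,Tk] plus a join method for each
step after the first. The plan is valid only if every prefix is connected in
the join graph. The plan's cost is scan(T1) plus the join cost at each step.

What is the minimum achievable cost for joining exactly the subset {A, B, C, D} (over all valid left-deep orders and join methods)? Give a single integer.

12280

Selinger DP over subsets of {A,B,C,D}:
  {A}: scan cost=80, card=80
  {B}: scan cost=50, card=50
  {D}: scan cost=150, card=150
  {C}: scan cost=500, card=500
  {AB}: card=160; try (A,nl_idx)→560, (B,hash)→760, (A,merge)→1040, (B,merge)→1070, (A,hash)→1220, (A,nl)→4050 …(+1); best=560 via (A,nl_idx)
  {AC}: card=5000; try (A,hash)→2120, (C,merge)→5720, (C,nl_idx)→5800, (A,merge)→6140, (A,nl_idx)→9000, (C,hash)→9160 …(+2); best=2120 via (A,hash)
  {BD}: card=300; try (B,hash)→900, (D,merge)→1750, (B,merge)→1850, (D,hash)→2500, (D,nl)→7550, (B,nl)→7650; best=900 via (B,hash)
  {ABD}: card=960; try (A,hash)→2320, (D,hash)→3120, (D,merge)→3350, (A,nl_idx)→3960, (A,merge)→4540, (D,nl)→24560 …(+1); best=2320 via (A,hash)
  {ABC}: card=10000; try (C,merge)→7000, (B,hash)→7720, (C,hash)→9720, (C,nl_idx)→12000, (B,merge)→72470, (C,nl)→80560 …(+1); best=7000 via (C,merge)
  {ABCD}: card=60000; try (C,hash)→12280, (C,merge)→17880, (D,hash)→19400, (C,nl_idx)→70960, (D,merge)→158350, (C,nl)→482320 …(+1); best=12280 via (C,hash)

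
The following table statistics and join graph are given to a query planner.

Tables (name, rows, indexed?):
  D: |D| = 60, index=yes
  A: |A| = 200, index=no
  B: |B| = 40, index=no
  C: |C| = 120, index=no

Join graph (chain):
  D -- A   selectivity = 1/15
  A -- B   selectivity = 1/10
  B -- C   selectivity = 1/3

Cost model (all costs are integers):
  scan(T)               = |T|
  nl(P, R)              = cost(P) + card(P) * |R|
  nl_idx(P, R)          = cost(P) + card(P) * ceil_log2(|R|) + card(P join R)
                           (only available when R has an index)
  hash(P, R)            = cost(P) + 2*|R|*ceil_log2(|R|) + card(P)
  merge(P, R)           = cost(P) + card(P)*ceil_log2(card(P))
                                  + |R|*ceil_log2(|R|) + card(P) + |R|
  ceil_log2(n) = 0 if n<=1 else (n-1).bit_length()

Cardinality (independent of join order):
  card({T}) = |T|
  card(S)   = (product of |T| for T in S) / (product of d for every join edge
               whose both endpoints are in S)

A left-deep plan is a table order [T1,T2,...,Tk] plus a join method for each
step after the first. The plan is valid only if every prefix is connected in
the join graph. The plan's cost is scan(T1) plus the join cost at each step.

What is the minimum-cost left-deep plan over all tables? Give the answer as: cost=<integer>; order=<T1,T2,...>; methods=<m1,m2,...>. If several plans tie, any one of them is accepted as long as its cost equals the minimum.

cost=7280; order=A,B,D,C; methods=hash,hash,hash

Selinger DP (subsets sized 1..n):
  {D}: scan cost=60, card=60
  {A}: scan cost=200, card=200
  {B}: scan cost=40, card=40
  {C}: scan cost=120, card=120
  {AD}: card=800; try (D,hash)→1120, (D,nl_idx)→2200, (A,merge)→2280, (D,merge)→2420, (A,hash)→3320, (A,nl)→12060 …(+1); best=1120 via (D,hash)
  {AB}: card=800; try (B,hash)→880, (A,merge)→2120, (B,merge)→2280, (A,hash)→3280, (A,nl)→8040, (B,nl)→8200; best=880 via (B,hash)
  {BC}: card=1600; try (B,hash)→720, (C,merge)→1280, (B,merge)→1360, (C,hash)→1760, (C,nl)→4840, (B,nl)→4920; best=720 via (B,hash)
  {ABD}: card=3200; try (D,hash)→2400, (B,hash)→2400, (D,nl_idx)→8880, (D,merge)→10100, (B,merge)→10200, (B,nl)→33120 …(+1); best=2400 via (D,hash)
  {ABC}: card=32000; try (C,hash)→3360, (A,hash)→5520, (C,merge)→10640, (A,merge)→21720, (C,nl)→96880, (A,nl)→320720; best=3360 via (C,hash)
  {ABCD}: card=128000; try (C,hash)→7280, (D,hash)→36080, (C,merge)→44960, (D,nl_idx)→323360, (C,nl)→386400, (D,merge)→515780 …(+1); best=7280 via (C,hash)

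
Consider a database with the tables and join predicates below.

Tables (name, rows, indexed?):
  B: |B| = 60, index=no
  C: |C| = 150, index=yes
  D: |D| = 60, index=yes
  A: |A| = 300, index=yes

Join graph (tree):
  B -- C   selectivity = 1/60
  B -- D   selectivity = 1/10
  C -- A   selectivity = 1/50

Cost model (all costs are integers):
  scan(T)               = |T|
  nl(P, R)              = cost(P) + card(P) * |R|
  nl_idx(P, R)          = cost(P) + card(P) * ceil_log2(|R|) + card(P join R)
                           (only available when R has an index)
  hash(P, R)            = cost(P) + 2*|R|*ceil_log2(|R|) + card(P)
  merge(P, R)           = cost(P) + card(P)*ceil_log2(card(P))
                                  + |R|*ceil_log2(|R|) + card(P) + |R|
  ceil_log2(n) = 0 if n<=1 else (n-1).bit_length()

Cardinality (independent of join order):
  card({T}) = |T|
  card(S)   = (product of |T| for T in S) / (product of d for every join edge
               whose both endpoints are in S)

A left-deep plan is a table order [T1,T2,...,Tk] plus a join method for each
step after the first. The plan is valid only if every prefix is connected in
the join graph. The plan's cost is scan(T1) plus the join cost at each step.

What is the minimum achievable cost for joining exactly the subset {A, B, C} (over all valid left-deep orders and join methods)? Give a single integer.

Selinger DP over subsets of {A,B,C}:
  {B}: scan cost=60, card=60
  {C}: scan cost=150, card=150
  {A}: scan cost=300, card=300
  {BC}: card=150; try (C,nl_idx)→690, (B,hash)→1020, (C,merge)→1830, (B,merge)→1920, (C,hash)→2520, (C,nl)→9060 …(+1); best=690 via (C,nl_idx)
  {AC}: card=900; try (A,nl_idx)→2400, (C,hash)→3000, (C,nl_idx)→3600, (A,merge)→4500, (C,merge)→4650, (A,hash)→5700 …(+2); best=2400 via (A,nl_idx)
  {ABC}: card=900; try (A,nl_idx)→2940, (B,hash)→4020, (A,merge)→5040, (A,hash)→6240, (B,merge)→12720, (A,nl)→45690 …(+1); best=2940 via (A,nl_idx)

2940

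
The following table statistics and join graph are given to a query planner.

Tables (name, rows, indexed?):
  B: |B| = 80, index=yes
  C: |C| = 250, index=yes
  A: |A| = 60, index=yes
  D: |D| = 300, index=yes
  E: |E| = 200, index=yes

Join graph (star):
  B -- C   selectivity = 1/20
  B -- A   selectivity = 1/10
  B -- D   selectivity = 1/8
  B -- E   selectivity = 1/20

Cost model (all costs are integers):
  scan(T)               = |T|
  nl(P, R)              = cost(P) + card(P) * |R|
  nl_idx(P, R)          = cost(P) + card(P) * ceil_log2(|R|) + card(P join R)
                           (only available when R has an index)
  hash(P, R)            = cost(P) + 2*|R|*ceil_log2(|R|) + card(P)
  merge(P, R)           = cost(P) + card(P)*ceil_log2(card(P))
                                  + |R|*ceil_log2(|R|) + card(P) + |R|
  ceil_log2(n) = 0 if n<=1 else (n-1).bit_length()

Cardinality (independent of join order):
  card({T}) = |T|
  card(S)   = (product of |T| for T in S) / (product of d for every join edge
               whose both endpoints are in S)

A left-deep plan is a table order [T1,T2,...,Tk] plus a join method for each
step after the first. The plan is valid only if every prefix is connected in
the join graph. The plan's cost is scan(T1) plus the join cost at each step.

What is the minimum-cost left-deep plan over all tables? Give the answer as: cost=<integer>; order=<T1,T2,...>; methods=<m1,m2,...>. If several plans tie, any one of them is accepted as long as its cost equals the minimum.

Selinger DP (subsets sized 1..n):
  {B}: scan cost=80, card=80
  {C}: scan cost=250, card=250
  {A}: scan cost=60, card=60
  {D}: scan cost=300, card=300
  {E}: scan cost=200, card=200
  {BC}: card=1000; try (B,hash)→1620, (C,nl_idx)→1720, (C,merge)→2970, (B,nl_idx)→3000, (B,merge)→3140, (C,hash)→4160 …(+2); best=1620 via (B,hash)
  {AB}: card=480; try (A,hash)→880, (B,nl_idx)→960, (A,nl_idx)→1040, (B,merge)→1120, (A,merge)→1140, (B,hash)→1240 …(+2); best=880 via (A,hash)
  {BD}: card=3000; try (B,hash)→1720, (D,merge)→3720, (D,nl_idx)→3800, (B,merge)→3940, (B,nl_idx)→5400, (D,hash)→5560 …(+2); best=1720 via (B,hash)
  {BE}: card=800; try (E,nl_idx)→1520, (B,hash)→1520, (B,nl_idx)→2400, (E,merge)→2520, (B,merge)→2640, (E,hash)→3360 …(+2); best=1520 via (E,nl_idx)
  {ABC}: card=6000; try (A,hash)→3340, (C,hash)→5360, (C,merge)→7930, (C,nl_idx)→10720, (A,merge)→13040, (A,nl_idx)→13620 …(+2); best=3340 via (A,hash)
  {BCD}: card=37500; try (D,hash)→8020, (C,hash)→8720, (D,merge)→15620, (C,merge)→42970, (D,nl_idx)→48120, (C,nl_idx)→63220 …(+2); best=8020 via (D,hash)
  {BCE}: card=10000; try (E,hash)→5820, (C,hash)→6320, (C,merge)→12570, (E,merge)→14420, (C,nl_idx)→17920, (E,nl_idx)→19620 …(+2); best=5820 via (E,hash)
  {ABD}: card=18000; try (A,hash)→5440, (D,hash)→6760, (D,merge)→8680, (D,nl_idx)→23200, (A,nl_idx)→37720, (A,merge)→41140 …(+2); best=5440 via (A,hash)
  {ABE}: card=4800; try (A,hash)→3040, (E,hash)→4560, (E,merge)→7480, (E,nl_idx)→9520, (A,merge)→10740, (A,nl_idx)→11120 …(+2); best=3040 via (A,hash)
  {BDE}: card=30000; try (D,hash)→7720, (E,hash)→7920, (D,merge)→13320, (D,nl_idx)→38720, (E,merge)→42520, (E,nl_idx)→55720 …(+2); best=7720 via (D,hash)
  {ABCD}: card=225000; try (D,hash)→14740, (C,hash)→27440, (A,hash)→46240, (D,merge)→90340, (D,nl_idx)→282340, (C,merge)→295690 …(+6); best=14740 via (D,hash)
  {ABCE}: card=60000; try (C,hash)→11840, (E,hash)→12540, (A,hash)→16540, (C,merge)→72490, (E,merge)→89140, (C,nl_idx)→101440 …(+6); best=11840 via (C,hash)
  {BCDE}: card=375000; try (D,hash)→21220, (C,hash)→41720, (E,hash)→48720, (D,merge)→158820, (D,nl_idx)→470820, (C,merge)→489970 …(+6); best=21220 via (D,hash)
  {ABDE}: card=180000; try (D,hash)→13240, (E,hash)→26640, (A,hash)→38440, (D,merge)→73240, (D,nl_idx)→226240, (E,merge)→295240 …(+6); best=13240 via (D,hash)
  {ABCDE}: card=2250000; try (D,hash)→77240, (C,hash)→197240, (E,hash)→242940, (A,hash)→396940, (D,merge)→1034840, (D,nl_idx)→2801840 …(+10); best=77240 via (D,hash)

cost=77240; order=B,E,A,C,D; methods=nl_idx,hash,hash,hash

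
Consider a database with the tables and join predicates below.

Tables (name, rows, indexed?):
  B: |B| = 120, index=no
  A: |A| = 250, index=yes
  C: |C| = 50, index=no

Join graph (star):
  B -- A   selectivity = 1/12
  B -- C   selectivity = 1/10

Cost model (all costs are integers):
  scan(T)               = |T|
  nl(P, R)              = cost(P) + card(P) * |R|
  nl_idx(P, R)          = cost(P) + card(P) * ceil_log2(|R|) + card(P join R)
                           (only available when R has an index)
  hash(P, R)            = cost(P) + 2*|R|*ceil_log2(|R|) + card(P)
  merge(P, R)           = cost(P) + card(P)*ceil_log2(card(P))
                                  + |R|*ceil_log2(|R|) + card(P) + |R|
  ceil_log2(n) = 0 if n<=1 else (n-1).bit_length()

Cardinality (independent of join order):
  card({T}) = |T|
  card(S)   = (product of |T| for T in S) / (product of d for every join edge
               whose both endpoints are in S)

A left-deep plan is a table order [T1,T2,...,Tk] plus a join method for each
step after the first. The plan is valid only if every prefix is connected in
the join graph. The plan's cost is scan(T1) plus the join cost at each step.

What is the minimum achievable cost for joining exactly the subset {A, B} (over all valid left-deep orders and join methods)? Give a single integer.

2180

Selinger DP over subsets of {A,B}:
  {B}: scan cost=120, card=120
  {A}: scan cost=250, card=250
  {AB}: card=2500; try (B,hash)→2180, (A,merge)→3330, (B,merge)→3460, (A,nl_idx)→3580, (A,hash)→4240, (A,nl)→30120 …(+1); best=2180 via (B,hash)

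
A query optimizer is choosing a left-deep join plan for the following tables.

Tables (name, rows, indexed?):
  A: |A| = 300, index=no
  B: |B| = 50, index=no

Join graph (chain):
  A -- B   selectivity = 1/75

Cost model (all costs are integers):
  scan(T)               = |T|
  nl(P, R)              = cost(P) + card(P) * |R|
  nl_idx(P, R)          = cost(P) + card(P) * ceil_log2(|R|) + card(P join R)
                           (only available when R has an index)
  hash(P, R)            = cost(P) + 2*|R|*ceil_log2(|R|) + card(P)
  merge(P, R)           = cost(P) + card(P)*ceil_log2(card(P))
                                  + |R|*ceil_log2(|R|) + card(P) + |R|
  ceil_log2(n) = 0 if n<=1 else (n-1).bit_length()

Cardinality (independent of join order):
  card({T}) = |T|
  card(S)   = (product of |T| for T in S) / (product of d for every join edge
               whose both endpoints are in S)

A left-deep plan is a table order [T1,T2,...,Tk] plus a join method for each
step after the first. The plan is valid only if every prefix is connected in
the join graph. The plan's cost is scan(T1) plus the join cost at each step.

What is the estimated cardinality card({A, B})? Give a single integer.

Tables in S: A(300), B(50)
Edges inside S: A-B(d=75)
numerator = 300 * 50 = 15000
denominator = 75 = 75
card(S) = 15000 / 75 = 200

200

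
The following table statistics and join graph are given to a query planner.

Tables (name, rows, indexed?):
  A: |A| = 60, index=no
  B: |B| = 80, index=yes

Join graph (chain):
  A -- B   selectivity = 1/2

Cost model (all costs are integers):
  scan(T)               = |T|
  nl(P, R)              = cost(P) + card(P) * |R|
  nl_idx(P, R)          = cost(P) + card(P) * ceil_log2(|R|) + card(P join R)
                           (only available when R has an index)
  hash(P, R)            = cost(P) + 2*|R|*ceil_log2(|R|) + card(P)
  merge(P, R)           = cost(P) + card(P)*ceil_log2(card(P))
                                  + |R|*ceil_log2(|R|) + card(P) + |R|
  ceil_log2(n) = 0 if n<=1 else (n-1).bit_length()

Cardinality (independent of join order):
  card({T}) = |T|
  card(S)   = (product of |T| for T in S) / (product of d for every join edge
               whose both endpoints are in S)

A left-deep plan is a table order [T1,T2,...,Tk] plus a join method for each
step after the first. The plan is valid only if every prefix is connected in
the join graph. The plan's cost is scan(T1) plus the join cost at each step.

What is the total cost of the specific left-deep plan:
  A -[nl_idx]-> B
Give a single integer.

step 1: scan A: cost=60, card=60
step 2: join B via nl_idx
    card(P join B) = 60*80/(2) = 2400
    cost = 60 + 60*7 + 2400 = 2880

2880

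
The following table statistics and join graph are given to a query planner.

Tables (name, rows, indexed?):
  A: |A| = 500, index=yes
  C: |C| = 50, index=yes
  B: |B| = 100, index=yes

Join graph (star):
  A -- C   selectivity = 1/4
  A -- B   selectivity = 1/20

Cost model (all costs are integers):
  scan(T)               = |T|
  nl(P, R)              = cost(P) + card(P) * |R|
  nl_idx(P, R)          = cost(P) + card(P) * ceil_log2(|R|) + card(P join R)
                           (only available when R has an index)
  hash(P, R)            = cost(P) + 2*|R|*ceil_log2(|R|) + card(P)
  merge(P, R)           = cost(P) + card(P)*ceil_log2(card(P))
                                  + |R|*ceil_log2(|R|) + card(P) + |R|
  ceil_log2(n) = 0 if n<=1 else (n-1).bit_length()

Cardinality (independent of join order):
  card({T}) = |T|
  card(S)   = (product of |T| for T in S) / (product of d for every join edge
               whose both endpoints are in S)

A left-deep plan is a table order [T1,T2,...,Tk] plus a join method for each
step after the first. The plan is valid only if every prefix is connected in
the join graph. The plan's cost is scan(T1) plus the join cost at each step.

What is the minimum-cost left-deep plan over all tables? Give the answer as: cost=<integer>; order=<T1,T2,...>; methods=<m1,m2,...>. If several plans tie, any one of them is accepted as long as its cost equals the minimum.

Selinger DP (subsets sized 1..n):
  {A}: scan cost=500, card=500
  {C}: scan cost=50, card=50
  {B}: scan cost=100, card=100
  {AC}: card=6250; try (C,hash)→1600, (A,merge)→5400, (C,merge)→5850, (A,nl_idx)→6750, (A,hash)→9100, (C,nl_idx)→9750 …(+2); best=1600 via (C,hash)
  {AB}: card=2500; try (B,hash)→2400, (A,nl_idx)→3500, (A,merge)→5900, (B,merge)→6300, (B,nl_idx)→6500, (A,hash)→9200 …(+2); best=2400 via (B,hash)
  {ABC}: card=31250; try (C,hash)→5500, (B,hash)→9250, (C,merge)→35250, (C,nl_idx)→48650, (B,nl_idx)→76600, (B,merge)→89900 …(+2); best=5500 via (C,hash)

cost=5500; order=A,B,C; methods=hash,hash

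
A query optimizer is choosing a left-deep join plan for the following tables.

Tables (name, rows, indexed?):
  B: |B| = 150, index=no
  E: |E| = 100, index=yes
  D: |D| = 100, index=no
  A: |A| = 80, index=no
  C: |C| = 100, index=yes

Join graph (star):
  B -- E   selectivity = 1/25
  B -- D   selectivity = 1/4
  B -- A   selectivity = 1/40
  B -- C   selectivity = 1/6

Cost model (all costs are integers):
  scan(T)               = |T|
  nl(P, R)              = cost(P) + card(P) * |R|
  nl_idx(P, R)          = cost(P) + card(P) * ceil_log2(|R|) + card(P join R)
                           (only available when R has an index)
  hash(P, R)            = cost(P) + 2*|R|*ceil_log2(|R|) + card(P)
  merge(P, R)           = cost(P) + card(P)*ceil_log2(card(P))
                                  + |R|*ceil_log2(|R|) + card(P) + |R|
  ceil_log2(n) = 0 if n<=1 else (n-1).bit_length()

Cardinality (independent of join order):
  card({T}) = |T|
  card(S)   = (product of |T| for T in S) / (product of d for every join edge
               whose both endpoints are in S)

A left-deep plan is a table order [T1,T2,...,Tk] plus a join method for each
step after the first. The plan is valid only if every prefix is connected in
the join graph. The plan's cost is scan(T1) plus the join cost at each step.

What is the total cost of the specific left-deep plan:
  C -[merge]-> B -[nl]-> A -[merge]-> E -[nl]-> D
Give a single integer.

step 1: scan C: cost=100, card=100
step 2: join B via merge
    card(P join B) = 100*150/(6) = 2500
    cost = 100 + 100*7 + 150*8 + 100 + 150 = 2250
step 3: join A via nl
    card(P join A) = 2500*80/(40) = 5000
    cost = 2250 + 2500*80 = 202250
step 4: join E via merge
    card(P join E) = 5000*100/(25) = 20000
    cost = 202250 + 5000*13 + 100*7 + 5000 + 100 = 273050
step 5: join D via nl
    card(P join D) = 20000*100/(4) = 500000
    cost = 273050 + 20000*100 = 2273050

2273050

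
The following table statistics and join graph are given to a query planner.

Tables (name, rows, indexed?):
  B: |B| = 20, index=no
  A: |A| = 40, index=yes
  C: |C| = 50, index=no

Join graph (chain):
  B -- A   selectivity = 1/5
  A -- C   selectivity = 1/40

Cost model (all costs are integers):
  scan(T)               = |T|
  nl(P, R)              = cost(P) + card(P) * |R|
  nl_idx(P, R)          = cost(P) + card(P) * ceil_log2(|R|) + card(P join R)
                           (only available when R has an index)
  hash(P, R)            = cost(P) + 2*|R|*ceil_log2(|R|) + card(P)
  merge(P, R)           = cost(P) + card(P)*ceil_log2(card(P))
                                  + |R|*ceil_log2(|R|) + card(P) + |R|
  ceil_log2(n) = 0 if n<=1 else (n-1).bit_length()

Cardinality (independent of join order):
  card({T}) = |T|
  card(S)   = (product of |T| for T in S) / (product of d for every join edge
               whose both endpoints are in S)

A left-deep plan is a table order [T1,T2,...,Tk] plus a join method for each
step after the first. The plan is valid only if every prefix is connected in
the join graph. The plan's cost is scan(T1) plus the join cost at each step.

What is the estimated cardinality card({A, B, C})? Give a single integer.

200

Tables in S: A(40), B(20), C(50)
Edges inside S: B-A(d=5), A-C(d=40)
numerator = 40 * 20 * 50 = 40000
denominator = 5 * 40 = 200
card(S) = 40000 / 200 = 200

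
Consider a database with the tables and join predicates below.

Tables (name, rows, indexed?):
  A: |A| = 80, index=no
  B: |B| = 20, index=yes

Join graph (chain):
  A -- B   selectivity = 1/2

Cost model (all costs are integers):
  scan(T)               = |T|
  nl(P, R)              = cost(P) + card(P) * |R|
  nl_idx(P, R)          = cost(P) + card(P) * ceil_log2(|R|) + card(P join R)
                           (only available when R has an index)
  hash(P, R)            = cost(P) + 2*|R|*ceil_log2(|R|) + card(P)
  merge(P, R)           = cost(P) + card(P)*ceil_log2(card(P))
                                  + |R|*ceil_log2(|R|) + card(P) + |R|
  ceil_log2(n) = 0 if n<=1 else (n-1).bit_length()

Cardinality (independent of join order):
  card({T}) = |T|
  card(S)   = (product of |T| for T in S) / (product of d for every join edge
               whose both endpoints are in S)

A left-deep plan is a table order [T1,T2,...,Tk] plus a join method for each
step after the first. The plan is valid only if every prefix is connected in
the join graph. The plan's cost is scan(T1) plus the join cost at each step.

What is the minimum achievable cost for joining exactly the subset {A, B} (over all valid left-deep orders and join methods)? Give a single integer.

360

Selinger DP over subsets of {A,B}:
  {A}: scan cost=80, card=80
  {B}: scan cost=20, card=20
  {AB}: card=800; try (B,hash)→360, (A,merge)→780, (B,merge)→840, (A,hash)→1160, (B,nl_idx)→1280, (A,nl)→1620 …(+1); best=360 via (B,hash)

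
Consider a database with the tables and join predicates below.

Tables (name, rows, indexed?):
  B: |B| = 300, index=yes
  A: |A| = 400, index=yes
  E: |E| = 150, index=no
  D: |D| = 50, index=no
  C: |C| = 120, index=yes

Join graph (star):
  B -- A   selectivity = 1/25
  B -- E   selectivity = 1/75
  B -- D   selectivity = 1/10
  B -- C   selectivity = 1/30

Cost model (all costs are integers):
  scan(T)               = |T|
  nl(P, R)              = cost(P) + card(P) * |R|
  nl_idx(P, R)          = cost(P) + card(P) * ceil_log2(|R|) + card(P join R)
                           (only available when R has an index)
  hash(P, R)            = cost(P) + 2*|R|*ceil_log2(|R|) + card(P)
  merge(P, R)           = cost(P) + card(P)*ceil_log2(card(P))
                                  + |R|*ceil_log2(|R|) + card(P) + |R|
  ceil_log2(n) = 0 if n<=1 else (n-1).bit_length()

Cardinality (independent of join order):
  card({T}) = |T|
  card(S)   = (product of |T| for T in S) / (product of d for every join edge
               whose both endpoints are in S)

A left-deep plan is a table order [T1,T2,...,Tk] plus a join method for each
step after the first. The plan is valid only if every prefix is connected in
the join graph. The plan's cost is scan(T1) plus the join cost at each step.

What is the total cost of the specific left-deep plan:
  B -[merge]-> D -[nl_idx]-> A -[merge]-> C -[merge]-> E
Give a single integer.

step 1: scan B: cost=300, card=300
step 2: join D via merge
    card(P join D) = 300*50/(10) = 1500
    cost = 300 + 300*9 + 50*6 + 300 + 50 = 3650
step 3: join A via nl_idx
    card(P join A) = 1500*400/(25) = 24000
    cost = 3650 + 1500*9 + 24000 = 41150
step 4: join C via merge
    card(P join C) = 24000*120/(30) = 96000
    cost = 41150 + 24000*15 + 120*7 + 24000 + 120 = 426110
step 5: join E via merge
    card(P join E) = 96000*150/(75) = 192000
    cost = 426110 + 96000*17 + 150*8 + 96000 + 150 = 2155460

2155460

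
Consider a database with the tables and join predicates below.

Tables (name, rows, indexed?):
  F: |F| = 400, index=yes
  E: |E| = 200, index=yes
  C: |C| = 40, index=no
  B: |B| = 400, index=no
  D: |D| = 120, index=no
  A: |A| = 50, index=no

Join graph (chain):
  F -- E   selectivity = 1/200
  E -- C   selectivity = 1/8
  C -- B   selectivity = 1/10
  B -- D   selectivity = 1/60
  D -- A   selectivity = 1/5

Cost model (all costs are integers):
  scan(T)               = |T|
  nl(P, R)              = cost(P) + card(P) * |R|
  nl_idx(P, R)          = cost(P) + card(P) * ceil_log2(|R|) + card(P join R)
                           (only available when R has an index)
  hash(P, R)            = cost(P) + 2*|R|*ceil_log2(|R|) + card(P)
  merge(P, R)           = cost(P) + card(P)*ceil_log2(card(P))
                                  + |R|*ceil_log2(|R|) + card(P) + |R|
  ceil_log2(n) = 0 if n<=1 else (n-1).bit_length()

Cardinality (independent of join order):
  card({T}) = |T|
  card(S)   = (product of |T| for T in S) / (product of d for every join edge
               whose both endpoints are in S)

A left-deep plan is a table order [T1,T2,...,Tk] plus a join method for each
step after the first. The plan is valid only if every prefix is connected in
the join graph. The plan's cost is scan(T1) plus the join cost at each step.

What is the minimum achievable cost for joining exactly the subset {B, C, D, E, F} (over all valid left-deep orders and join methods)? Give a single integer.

94160

Selinger DP over subsets of {B,C,D,E,F}:
  {F}: scan cost=400, card=400
  {E}: scan cost=200, card=200
  {C}: scan cost=40, card=40
  {B}: scan cost=400, card=400
  {D}: scan cost=120, card=120
  {EF}: card=400; try (F,nl_idx)→2400, (E,hash)→4000, (E,nl_idx)→4000, (F,merge)→6000, (E,merge)→6200, (F,hash)→7600 …(+2); best=2400 via (F,nl_idx)
  {CE}: card=1000; try (C,hash)→880, (E,nl_idx)→1360, (E,merge)→2120, (C,merge)→2280, (E,hash)→3280, (E,nl)→8040 …(+1); best=880 via (C,hash)
  {BC}: card=1600; try (C,hash)→1280, (B,merge)→4320, (C,merge)→4680, (B,hash)→7280, (B,nl)→16040, (C,nl)→16400; best=1280 via (C,hash)
  {BD}: card=800; try (D,hash)→2480, (B,merge)→5080, (D,merge)→5360, (B,hash)→7440, (B,nl)→48120, (D,nl)→48400; best=2480 via (D,hash)
  {CEF}: card=2000; try (C,hash)→3280, (C,merge)→6680, (F,hash)→9080, (F,nl_idx)→11880, (F,merge)→15880, (C,nl)→18400 …(+1); best=3280 via (C,hash)
  {BCE}: card=40000; try (E,hash)→6080, (B,hash)→9080, (B,merge)→15880, (E,merge)→22280, (E,nl_idx)→54080, (E,nl)→321280 …(+1); best=6080 via (E,hash)
  {BCD}: card=3200; try (C,hash)→3760, (D,hash)→4560, (C,merge)→11560, (D,merge)→21440, (C,nl)→34480, (D,nl)→193280; best=3760 via (C,hash)
  {BCEF}: card=80000; try (B,hash)→12480, (B,merge)→31280, (F,hash)→53280, (F,nl_idx)→446080, (F,merge)→690080, (B,nl)→803280 …(+1); best=12480 via (B,hash)
  {BCDE}: card=80000; try (E,hash)→10160, (E,merge)→47160, (D,hash)→47760, (E,nl_idx)→109360, (E,nl)→643760, (D,merge)→687040 …(+1); best=10160 via (E,hash)
  {BCDEF}: card=160000; try (D,hash)→94160, (F,hash)→97360, (F,nl_idx)→890160, (D,merge)→1453440, (F,merge)→1454160, (D,nl)→9612480 …(+1); best=94160 via (D,hash)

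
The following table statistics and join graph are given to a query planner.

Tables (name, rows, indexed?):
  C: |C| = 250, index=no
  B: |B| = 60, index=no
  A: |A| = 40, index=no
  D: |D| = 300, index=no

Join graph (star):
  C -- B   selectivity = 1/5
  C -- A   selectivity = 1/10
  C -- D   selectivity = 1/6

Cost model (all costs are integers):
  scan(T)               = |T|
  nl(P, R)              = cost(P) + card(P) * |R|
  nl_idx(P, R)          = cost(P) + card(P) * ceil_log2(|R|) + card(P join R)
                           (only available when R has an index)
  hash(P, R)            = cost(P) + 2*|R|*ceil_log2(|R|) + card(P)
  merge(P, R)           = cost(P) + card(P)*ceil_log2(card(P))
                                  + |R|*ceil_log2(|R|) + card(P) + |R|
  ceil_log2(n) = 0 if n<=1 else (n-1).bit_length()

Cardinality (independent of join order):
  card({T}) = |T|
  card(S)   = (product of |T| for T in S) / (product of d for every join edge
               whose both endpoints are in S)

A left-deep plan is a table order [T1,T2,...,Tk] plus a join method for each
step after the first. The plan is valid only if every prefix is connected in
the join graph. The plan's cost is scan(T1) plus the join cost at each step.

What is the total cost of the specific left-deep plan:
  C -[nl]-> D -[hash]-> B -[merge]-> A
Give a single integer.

step 1: scan C: cost=250, card=250
step 2: join D via nl
    card(P join D) = 250*300/(6) = 12500
    cost = 250 + 250*300 = 75250
step 3: join B via hash
    card(P join B) = 12500*60/(5) = 150000
    cost = 75250 + 2*60*6 + 12500 = 88470
step 4: join A via merge
    card(P join A) = 150000*40/(10) = 600000
    cost = 88470 + 150000*18 + 40*6 + 150000 + 40 = 2938750

2938750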